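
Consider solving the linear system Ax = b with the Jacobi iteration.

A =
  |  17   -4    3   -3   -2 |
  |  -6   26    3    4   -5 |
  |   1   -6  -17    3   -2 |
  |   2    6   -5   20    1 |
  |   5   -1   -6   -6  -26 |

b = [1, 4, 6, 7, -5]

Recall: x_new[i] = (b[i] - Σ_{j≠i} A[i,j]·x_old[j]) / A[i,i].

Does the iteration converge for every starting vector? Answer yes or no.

Split A = D + L + U, D = diag(17, 26, -17, 20, -26).
T_J = -D⁻¹(L+U): T[2,3] = -(3)/(-17) = +0.1765; T[2,2] = 0.
  T[0,:] = [+0.0000, +0.2353, -0.1765, +0.1765, +0.1176]
  T[1,:] = [+0.2308, +0.0000, -0.1154, -0.1538, +0.1923]
  T[2,:] = [+0.0588, -0.3529, +0.0000, +0.1765, -0.1176]
  T[3,:] = [-0.1000, -0.3000, +0.2500, +0.0000, -0.0500]
  T[4,:] = [+0.1923, -0.0385, -0.2308, -0.2308, +0.0000]
eigenvalue magnitudes: 0.6002, 0.3313, 0.3313, 0.1064, 0.1064.
ρ(T) = max|λ| = 0.6002; 0.6002 < 1, so it converges for any x₀.

yes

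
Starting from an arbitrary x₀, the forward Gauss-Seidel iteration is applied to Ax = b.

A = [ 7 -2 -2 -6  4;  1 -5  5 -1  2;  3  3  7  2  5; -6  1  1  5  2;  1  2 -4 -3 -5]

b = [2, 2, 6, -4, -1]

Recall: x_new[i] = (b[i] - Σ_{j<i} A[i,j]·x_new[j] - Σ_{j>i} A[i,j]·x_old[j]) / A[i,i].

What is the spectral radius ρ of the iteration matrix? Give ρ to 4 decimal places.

Let D = diag(7, -5, 7, 5, -5); L, U the strict triangles.
GS T = -(D+L)⁻¹U: row 0 first, T[0,2] = -(-2)/(7) = +0.2857; later rows by forward substitution.
  T[0,:] = [+0.0000 +0.2857 +0.2857 +0.8571 -0.5714]
  T[1,:] = [+0.0000 +0.0571 +1.0571 -0.0286 +0.2857]
  T[2,:] = [+0.0000 -0.1469 -0.5755 -0.6408 -0.5918]
  T[3,:] = [+0.0000 +0.3608 +0.2465 +1.1624 -1.0245]
  T[4,:] = [+0.0000 -0.0189 +0.7925 -0.0248 +1.0882]
|λ(T)| sorted: 1.4653, 0.6706, 0.6706, 0.0099, 0.0000.
ρ(T) = max|λ| = 1.4653; 1.4653 > 1: divergent.

1.4653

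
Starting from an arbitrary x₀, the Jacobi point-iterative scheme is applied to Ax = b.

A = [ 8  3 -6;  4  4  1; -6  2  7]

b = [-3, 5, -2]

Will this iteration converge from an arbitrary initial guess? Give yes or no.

Split A = D + L + U, D = diag(8, 4, 7).
T_J = -D⁻¹(L+U): T[2,0] = -(-6)/(7) = +0.8571; T[2,2] = 0.
  T[0,:] = [+0.0000  -0.3750  +0.7500]
  T[1,:] = [-1.0000  +0.0000  -0.2500]
  T[2,:] = [+0.8571  -0.2857  +0.0000]
moduli |λ_i(T)| = 1.1591, 0.8653, 0.2938.
ρ(T) = max|λ| = 1.1591; 1.1591 > 1 ⇒ diverges.

no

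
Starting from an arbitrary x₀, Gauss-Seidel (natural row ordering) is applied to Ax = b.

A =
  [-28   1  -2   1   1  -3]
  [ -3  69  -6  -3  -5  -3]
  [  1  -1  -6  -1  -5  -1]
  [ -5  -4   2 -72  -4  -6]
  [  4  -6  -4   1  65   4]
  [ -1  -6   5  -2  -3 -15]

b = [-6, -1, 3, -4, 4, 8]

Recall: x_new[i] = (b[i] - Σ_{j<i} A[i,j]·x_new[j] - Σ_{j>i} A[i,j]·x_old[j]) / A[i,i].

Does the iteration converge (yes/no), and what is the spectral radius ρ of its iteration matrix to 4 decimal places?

A = D + L + U where D = diag(-28, 69, -6, -72, 65, -15).
T_GS = -(D+L)⁻¹U: row 0 first, T[0,3] = -(1)/(-28) = +0.0357; later rows by forward substitution.
  T[0,:] = [+0.0000  +0.0357  -0.0714  +0.0357  +0.0357  -0.1071]
  T[1,:] = [+0.0000  +0.0016  +0.0839  +0.0450  +0.0740  +0.0388]
  T[2,:] = [+0.0000  +0.0057  -0.0259  -0.1682  -0.8397  -0.1910]
  T[3,:] = [+0.0000  -0.0024  -0.0004  -0.0097  -0.0855  -0.0834]
  T[4,:] = [+0.0000  -0.0017  +0.0105  -0.0082  -0.0457  -0.0618]
  T[5,:] = [+0.0000  -0.0004  -0.0395  -0.0735  -0.2914  -0.0486]
|eigenvalues of T|: 0.2317, 0.0753, 0.0753, 0.0104, 0.0086, 0.0000.
spectral radius ρ = 0.2317; 0.2317 < 1 ⇒ converges.

yes, ρ = 0.2317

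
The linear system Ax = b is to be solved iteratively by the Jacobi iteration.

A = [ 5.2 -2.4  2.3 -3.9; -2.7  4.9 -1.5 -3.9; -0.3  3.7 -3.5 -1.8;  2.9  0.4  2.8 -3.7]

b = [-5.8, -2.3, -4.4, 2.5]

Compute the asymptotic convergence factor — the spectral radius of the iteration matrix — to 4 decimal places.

Write A = D+L+U with D = diag(5.2, 4.9, -3.5, -3.7).
Jacobi T = -D⁻¹(L+U): T[2,3] = -(-1.8)/(-3.5) = -0.5143; T[2,2] = 0.
  T[0,:] = [+0.0000, +0.4615, -0.4423, +0.7500]
  T[1,:] = [+0.5510, +0.0000, +0.3061, +0.7959]
  T[2,:] = [-0.0857, +1.0571, +0.0000, -0.5143]
  T[3,:] = [+0.7838, +0.1081, +0.7568, +0.0000]
|roots of det(T-λI)|: 1.2179, 0.8742, 0.8742, 0.1343.
spectral radius ρ = 1.2179; 1.2179 > 1, so it fails to converge.

1.2179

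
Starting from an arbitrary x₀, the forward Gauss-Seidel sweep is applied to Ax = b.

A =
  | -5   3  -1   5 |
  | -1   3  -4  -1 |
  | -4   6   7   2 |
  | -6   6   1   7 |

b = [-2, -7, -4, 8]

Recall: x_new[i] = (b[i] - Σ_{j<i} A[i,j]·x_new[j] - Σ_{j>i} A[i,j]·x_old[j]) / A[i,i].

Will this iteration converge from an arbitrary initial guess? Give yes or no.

no

Write A = D+L+U with D = diag(-5, 3, 7, 7).
Gauss-Seidel: T = -(D+L)⁻¹U, row 0 first, T[0,3] = -(5)/(-5) = +1.0000; later rows by forward substitution.
  T[0,:] = [+0.0000 +0.6000 -0.2000 +1.0000]
  T[1,:] = [+0.0000 +0.2000 +1.2667 +0.6667]
  T[2,:] = [+0.0000 +0.1714 -1.2000 -0.2857]
  T[3,:] = [+0.0000 +0.3184 -1.0857 +0.3265]
|λ(T)| sorted: 1.5791, 0.7374, 0.1682, 0.0000.
ρ = 1.5791; 1.5791 > 1 ⇒ diverges.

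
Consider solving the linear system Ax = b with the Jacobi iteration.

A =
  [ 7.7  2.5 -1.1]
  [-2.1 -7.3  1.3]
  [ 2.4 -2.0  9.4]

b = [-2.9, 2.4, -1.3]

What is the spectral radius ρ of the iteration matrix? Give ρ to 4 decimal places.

Let D = diag(7.7, -7.3, 9.4); L, U the strict triangles.
Jacobi: T = -D⁻¹(L+U), T[2,1] = -(-2)/(9.4) = +0.2128; T[2,2] = 0.
  T[0,:] = [+0.0000, -0.3247, +0.1429]
  T[1,:] = [-0.2877, +0.0000, +0.1781]
  T[2,:] = [-0.2553, +0.2128, +0.0000]
eigenvalue magnitudes: 0.3358, 0.2692, 0.0666.
ρ(T) = max|λ| = 0.3358; 0.3358 < 1, so it converges for any x₀.

0.3358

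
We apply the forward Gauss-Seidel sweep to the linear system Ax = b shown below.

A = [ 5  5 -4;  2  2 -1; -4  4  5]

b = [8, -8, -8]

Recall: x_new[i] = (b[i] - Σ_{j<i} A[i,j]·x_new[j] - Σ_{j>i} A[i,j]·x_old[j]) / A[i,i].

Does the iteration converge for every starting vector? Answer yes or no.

no

Write A = D+L+U with D = diag(5, 2, 5).
T_GS = -(D+L)⁻¹U: row 0 first, T[0,2] = -(-4)/(5) = +0.8000; later rows by forward substitution.
  T[0,:] = [+0.0000, -1.0000, +0.8000]
  T[1,:] = [+0.0000, +1.0000, -0.3000]
  T[2,:] = [+0.0000, -1.6000, +0.8800]
eigenvalue magnitudes: 1.6354, 0.2446, 0.0000.
ρ(T) = max|λ| = 1.6354; 1.6354 > 1: divergent.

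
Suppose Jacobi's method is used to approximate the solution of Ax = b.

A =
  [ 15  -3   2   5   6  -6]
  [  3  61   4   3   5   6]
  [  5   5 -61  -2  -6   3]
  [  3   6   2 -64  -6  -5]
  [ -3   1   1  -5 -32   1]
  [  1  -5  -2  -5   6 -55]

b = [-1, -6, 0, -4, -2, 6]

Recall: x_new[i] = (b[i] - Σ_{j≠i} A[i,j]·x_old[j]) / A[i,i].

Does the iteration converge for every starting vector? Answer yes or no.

yes

Split A = D + L + U, D = diag(15, 61, -61, -64, -32, -55).
Jacobi: T = -D⁻¹(L+U), T[4,2] = -(1)/(-32) = +0.0312; T[4,4] = 0.
  T[0,:] = [+0.0000, +0.2000, -0.1333, -0.3333, -0.4000, +0.4000]
  T[1,:] = [-0.0492, +0.0000, -0.0656, -0.0492, -0.0820, -0.0984]
  T[2,:] = [+0.0820, +0.0820, +0.0000, -0.0328, -0.0984, +0.0492]
  T[3,:] = [+0.0469, +0.0938, +0.0312, +0.0000, -0.0938, -0.0781]
  T[4,:] = [-0.0938, +0.0312, +0.0312, -0.1562, +0.0000, +0.0312]
  T[5,:] = [+0.0182, -0.0909, -0.0364, -0.0909, +0.1091, +0.0000]
moduli |λ_i(T)| = 0.1964, 0.1591, 0.1591, 0.1186, 0.1186, 0.0046.
ρ(T) = max|λ| = 0.1964; 0.1964 < 1: convergent.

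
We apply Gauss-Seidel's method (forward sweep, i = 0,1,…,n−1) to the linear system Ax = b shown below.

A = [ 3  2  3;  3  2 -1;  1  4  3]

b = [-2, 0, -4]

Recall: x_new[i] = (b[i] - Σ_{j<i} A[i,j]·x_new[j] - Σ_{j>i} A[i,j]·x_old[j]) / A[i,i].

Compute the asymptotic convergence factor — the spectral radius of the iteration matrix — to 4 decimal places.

A = D + L + U where D = diag(3, 2, 3).
GS T = -(D+L)⁻¹U: row 0 first, T[0,1] = -(2)/(3) = -0.6667; later rows by forward substitution.
  T[0,:] = [+0.0000 -0.6667 -1.0000]
  T[1,:] = [+0.0000 +1.0000 +2.0000]
  T[2,:] = [+0.0000 -1.1111 -2.3333]
|λ(T)| sorted: 1.4120, 0.0787, 0.0000.
ρ(T) = max|λ| = 1.4120; 1.4120 > 1 ⇒ diverges.

1.4120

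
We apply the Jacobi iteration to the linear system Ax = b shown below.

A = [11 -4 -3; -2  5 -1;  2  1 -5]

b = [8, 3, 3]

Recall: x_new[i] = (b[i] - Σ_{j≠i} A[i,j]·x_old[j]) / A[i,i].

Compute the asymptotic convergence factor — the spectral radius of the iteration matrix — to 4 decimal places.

Diagonal D = diag(11, 5, -5); L, U strict lower/upper.
Jacobi: T = -D⁻¹(L+U), T[1,0] = -(-2)/(5) = +0.4000; T[1,1] = 0.
  T[0,:] = [+0.0000, +0.3636, +0.2727]
  T[1,:] = [+0.4000, +0.0000, +0.2000]
  T[2,:] = [+0.4000, +0.2000, +0.0000]
moduli |λ_i(T)| = 0.6143, 0.4143, 0.2000.
ρ(T) = max|λ| = 0.6143; 0.6143 < 1 ⇒ converges.

0.6143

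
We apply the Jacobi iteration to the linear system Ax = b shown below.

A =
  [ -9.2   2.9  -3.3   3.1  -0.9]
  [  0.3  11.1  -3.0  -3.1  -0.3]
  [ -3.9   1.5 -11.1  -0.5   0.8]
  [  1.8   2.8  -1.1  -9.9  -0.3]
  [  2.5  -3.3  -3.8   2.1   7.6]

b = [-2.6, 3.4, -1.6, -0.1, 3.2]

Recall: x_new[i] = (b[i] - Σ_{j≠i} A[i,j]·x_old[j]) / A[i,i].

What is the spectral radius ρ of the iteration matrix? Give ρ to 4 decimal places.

A = D + L + U where D = diag(-9.2, 11.1, -11.1, -9.9, 7.6).
T_J = -D⁻¹(L+U): T[2,4] = -(0.8)/(-11.1) = +0.0721; T[2,2] = 0.
  T[0,:] = [+0.0000  +0.3152  -0.3587  +0.3370  -0.0978]
  T[1,:] = [-0.0270  +0.0000  +0.2703  +0.2793  +0.0270]
  T[2,:] = [-0.3514  +0.1351  +0.0000  -0.0450  +0.0721]
  T[3,:] = [+0.1818  +0.2828  -0.1111  +0.0000  -0.0303]
  T[4,:] = [-0.3289  +0.4342  +0.5000  -0.2763  +0.0000]
moduli |λ_i(T)| = 0.5657, 0.4704, 0.3593, 0.2544, 0.2003.
ρ = 0.5657; 0.5657 < 1, so it converges for any x₀.

0.5657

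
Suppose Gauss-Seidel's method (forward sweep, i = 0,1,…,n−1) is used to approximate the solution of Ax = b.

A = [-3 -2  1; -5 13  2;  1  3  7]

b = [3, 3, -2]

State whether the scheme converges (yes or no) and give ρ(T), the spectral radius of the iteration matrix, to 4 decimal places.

Diagonal D = diag(-3, 13, 7); L, U strict lower/upper.
Gauss-Seidel: T = -(D+L)⁻¹U, row 0 first, T[0,2] = -(1)/(-3) = +0.3333; later rows by forward substitution.
  T[0,:] = [+0.0000 -0.6667 +0.3333]
  T[1,:] = [+0.0000 -0.2564 -0.0256]
  T[2,:] = [+0.0000 +0.2051 -0.0366]
|eigenvalues of T|: 0.2291, 0.0640, 0.0000.
ρ = 0.2291; 0.2291 < 1: convergent.

yes, ρ = 0.2291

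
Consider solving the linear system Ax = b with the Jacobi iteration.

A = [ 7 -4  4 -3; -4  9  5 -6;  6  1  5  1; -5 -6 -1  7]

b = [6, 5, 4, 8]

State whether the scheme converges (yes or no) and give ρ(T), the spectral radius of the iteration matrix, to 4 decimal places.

no, ρ = 1.5700

Diagonal D = diag(7, 9, 5, 7); L, U strict lower/upper.
Jacobi: T = -D⁻¹(L+U), T[0,1] = -(-4)/(7) = +0.5714; T[0,0] = 0.
  T[0,:] = [+0.0000 +0.5714 -0.5714 +0.4286]
  T[1,:] = [+0.4444 +0.0000 -0.5556 +0.6667]
  T[2,:] = [-1.2000 -0.2000 +0.0000 -0.2000]
  T[3,:] = [+0.7143 +0.8571 +0.1429 +0.0000]
|λ(T)| sorted: 1.5700, 0.8454, 0.8454, 0.0901.
ρ(T) = max|λ| = 1.5700; 1.5700 > 1: divergent.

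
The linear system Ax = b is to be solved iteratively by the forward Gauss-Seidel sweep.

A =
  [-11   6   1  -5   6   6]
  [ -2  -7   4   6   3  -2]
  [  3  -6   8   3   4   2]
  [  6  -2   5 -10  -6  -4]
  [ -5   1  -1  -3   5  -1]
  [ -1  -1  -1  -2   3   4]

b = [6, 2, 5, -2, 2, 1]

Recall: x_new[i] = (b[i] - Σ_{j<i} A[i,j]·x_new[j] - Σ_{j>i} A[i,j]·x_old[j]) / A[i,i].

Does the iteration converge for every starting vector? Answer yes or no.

no

Let D = diag(-11, -7, 8, -10, 5, 4); L, U the strict triangles.
T_GS = -(D+L)⁻¹U: row 0 first, T[0,2] = -(1)/(-11) = +0.0909; later rows by forward substitution.
  T[0,:] = [+0.0000  +0.5455  +0.0909  -0.4545  +0.5455  +0.5455]
  T[1,:] = [+0.0000  -0.1558  +0.5455  +0.9870  +0.2727  -0.4416]
  T[2,:] = [+0.0000  -0.3214  +0.3750  +0.5357  -0.5000  -0.7857]
  T[3,:] = [+0.0000  +0.1977  +0.1330  -0.2023  -0.5773  -0.3773]
  T[4,:] = [+0.0000  +0.6310  +0.1366  -0.6662  +0.0445  +0.4503]
  T[5,:] = [+0.0000  -0.3573  +0.2169  +0.6655  -0.2425  -0.6968]
|λ(T)| sorted: 1.2072, 0.6070, 0.6070, 0.1083, 0.0728, 0.0000.
ρ(T) = max|λ| = 1.2072; 1.2072 > 1: divergent.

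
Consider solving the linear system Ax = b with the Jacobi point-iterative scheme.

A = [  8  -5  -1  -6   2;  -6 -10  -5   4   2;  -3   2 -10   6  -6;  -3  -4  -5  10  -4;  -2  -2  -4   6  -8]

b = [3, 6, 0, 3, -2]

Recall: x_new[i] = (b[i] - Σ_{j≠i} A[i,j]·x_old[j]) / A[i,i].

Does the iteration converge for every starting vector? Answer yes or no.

Let D = diag(8, -10, -10, 10, -8); L, U the strict triangles.
Jacobi T = -D⁻¹(L+U): T[2,1] = -(2)/(-10) = +0.2000; T[2,2] = 0.
  T[0,:] = [+0.0000, +0.6250, +0.1250, +0.7500, -0.2500]
  T[1,:] = [-0.6000, +0.0000, -0.5000, +0.4000, +0.2000]
  T[2,:] = [-0.3000, +0.2000, +0.0000, +0.6000, -0.6000]
  T[3,:] = [+0.3000, +0.4000, +0.5000, +0.0000, +0.4000]
  T[4,:] = [-0.2500, -0.2500, -0.5000, +0.7500, +0.0000]
moduli |λ_i(T)| = 1.3141, 0.6419, 0.6419, 0.6234, 0.2037.
ρ = 1.3141; 1.3141 > 1: divergent.

no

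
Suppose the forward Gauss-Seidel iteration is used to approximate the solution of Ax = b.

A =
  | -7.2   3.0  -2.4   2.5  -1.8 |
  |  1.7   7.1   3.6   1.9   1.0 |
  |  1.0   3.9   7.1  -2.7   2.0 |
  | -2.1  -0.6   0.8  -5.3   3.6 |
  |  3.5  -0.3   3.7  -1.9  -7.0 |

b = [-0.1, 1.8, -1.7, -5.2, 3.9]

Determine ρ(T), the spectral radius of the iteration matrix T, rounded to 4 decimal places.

Split A = D + L + U, D = diag(-7.2, 7.1, 7.1, -5.3, -7).
Gauss-Seidel: T = -(D+L)⁻¹U, row 0 first, T[0,3] = -(2.5)/(-7.2) = +0.3472; later rows by forward substitution.
  T[0,:] = [+0.0000  +0.4167  -0.3333  +0.3472  -0.2500]
  T[1,:] = [+0.0000  -0.0998  -0.4272  -0.3507  -0.0810]
  T[2,:] = [+0.0000  -0.0039  +0.2816  +0.5240  -0.2020]
  T[3,:] = [+0.0000  -0.1544  +0.2230  -0.0188  +0.7570]
  T[4,:] = [+0.0000  +0.2525  -0.0600  +0.4707  -0.4338]
eigenvalue magnitudes: 0.9312, 0.5895, 0.2612, 0.1903, 0.0000.
spectral radius ρ = 0.9312; 0.9312 < 1: convergent.

0.9312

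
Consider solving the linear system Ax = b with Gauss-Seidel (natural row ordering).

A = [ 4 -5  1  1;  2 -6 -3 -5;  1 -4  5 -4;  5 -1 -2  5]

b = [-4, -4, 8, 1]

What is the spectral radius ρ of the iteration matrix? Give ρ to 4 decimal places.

1.3007

A = D + L + U where D = diag(4, -6, 5, 5).
T_GS = -(D+L)⁻¹U: row 0 first, T[0,3] = -(1)/(4) = -0.2500; later rows by forward substitution.
  T[0,:] = [+0.0000 +1.2500 -0.2500 -0.2500]
  T[1,:] = [+0.0000 +0.4167 -0.5833 -0.9167]
  T[2,:] = [+0.0000 +0.0833 -0.4167 +0.1167]
  T[3,:] = [+0.0000 -1.1333 -0.0333 +0.1133]
|λ(T)| sorted: 1.3007, 0.6200, 0.6200, 0.0000.
spectral radius ρ = 1.3007; 1.3007 > 1, so it fails to converge.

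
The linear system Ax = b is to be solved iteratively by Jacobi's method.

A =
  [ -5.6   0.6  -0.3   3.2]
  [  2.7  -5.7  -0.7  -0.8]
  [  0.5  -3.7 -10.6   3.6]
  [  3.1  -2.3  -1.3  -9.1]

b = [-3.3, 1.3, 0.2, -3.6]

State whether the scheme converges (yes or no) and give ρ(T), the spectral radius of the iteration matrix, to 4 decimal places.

yes, ρ = 0.6372

Split A = D + L + U, D = diag(-5.6, -5.7, -10.6, -9.1).
T_J = -D⁻¹(L+U): T[0,2] = -(-0.3)/(-5.6) = -0.0536; T[0,0] = 0.
  T[0,:] = [+0.0000  +0.1071  -0.0536  +0.5714]
  T[1,:] = [+0.4737  +0.0000  -0.1228  -0.1404]
  T[2,:] = [+0.0472  -0.3491  +0.0000  +0.3396]
  T[3,:] = [+0.3407  -0.2527  -0.1429  +0.0000]
|roots of det(T-λI)|: 0.6372, 0.3757, 0.1874, 0.1874.
ρ(T) = max|λ| = 0.6372; 0.6372 < 1: convergent.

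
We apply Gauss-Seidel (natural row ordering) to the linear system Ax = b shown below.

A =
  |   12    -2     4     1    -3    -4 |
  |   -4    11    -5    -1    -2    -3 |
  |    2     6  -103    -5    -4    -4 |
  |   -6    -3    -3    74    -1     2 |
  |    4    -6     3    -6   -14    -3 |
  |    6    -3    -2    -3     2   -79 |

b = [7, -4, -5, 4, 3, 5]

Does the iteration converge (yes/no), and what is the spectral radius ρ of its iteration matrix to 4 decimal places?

yes, ρ = 0.1542

A = D + L + U where D = diag(12, 11, -103, 74, -14, -79).
T_GS = -(D+L)⁻¹U: row 0 first, T[0,4] = -(-3)/(12) = +0.2500; later rows by forward substitution.
  T[0,:] = [+0.0000, +0.1667, -0.3333, -0.0833, +0.2500, +0.3333]
  T[1,:] = [+0.0000, +0.0606, +0.3333, +0.0606, +0.2727, +0.3939]
  T[2,:] = [+0.0000, +0.0068, +0.0129, -0.0466, -0.0181, -0.0094]
  T[3,:] = [+0.0000, +0.0162, -0.0130, -0.0062, +0.0441, +0.0156]
  T[4,:] = [+0.0000, +0.0161, -0.2298, -0.0571, -0.0682, -0.2966]
  T[5,:] = [+0.0000, +0.0100, -0.0436, -0.0087, +0.0057, +0.0025]
|eigenvalues of T|: 0.1542, 0.0628, 0.0627, 0.0627, 0.0212, 0.0000.
ρ = 0.1542; 0.1542 < 1, so it converges for any x₀.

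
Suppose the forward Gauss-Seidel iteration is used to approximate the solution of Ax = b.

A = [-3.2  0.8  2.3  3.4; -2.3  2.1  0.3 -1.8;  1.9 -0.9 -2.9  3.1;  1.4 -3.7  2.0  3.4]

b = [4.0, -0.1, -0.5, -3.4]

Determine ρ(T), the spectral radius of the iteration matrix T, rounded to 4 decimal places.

Split A = D + L + U, D = diag(-3.2, 2.1, -2.9, 3.4).
T_GS = -(D+L)⁻¹U: row 0 first, T[0,1] = -(0.8)/(-3.2) = +0.2500; later rows by forward substitution.
  T[0,:] = [+0.0000, +0.2500, +0.7188, +1.0625]
  T[1,:] = [+0.0000, +0.2738, +0.6443, +2.0208]
  T[2,:] = [+0.0000, +0.0788, +0.2709, +1.1379]
  T[3,:] = [+0.0000, +0.1487, +0.2459, +1.0923]
|eigenvalues of T|: 1.6194, 0.0985, 0.0985, 0.0000.
ρ(T) = max|λ| = 1.6194; 1.6194 > 1: divergent.

1.6194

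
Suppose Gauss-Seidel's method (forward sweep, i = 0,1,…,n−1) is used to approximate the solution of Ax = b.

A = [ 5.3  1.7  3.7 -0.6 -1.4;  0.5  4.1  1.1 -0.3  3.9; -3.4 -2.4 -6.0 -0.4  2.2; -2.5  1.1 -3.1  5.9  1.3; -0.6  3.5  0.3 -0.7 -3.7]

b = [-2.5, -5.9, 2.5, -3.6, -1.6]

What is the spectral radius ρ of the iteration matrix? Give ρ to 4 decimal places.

0.8919

Split A = D + L + U, D = diag(5.3, 4.1, -6, 5.9, -3.7).
T_GS = -(D+L)⁻¹U: row 0 first, T[0,2] = -(3.7)/(5.3) = -0.6981; later rows by forward substitution.
  T[0,:] = [+0.0000  -0.3208  -0.6981  +0.1132  +0.2642]
  T[1,:] = [+0.0000  +0.0391  -0.1832  +0.0594  -0.9834]
  T[2,:] = [+0.0000  +0.1661  +0.4689  -0.1546  +0.6104]
  T[3,:] = [+0.0000  -0.0559  -0.0153  -0.0443  +0.3956]
  T[4,:] = [+0.0000  +0.1131  -0.0191  +0.0336  -0.9985]
|roots of det(T-λI)|: 0.8919, 0.3759, 0.0359, 0.0170, 0.0000.
spectral radius ρ = 0.8919; 0.8919 < 1, so it converges for any x₀.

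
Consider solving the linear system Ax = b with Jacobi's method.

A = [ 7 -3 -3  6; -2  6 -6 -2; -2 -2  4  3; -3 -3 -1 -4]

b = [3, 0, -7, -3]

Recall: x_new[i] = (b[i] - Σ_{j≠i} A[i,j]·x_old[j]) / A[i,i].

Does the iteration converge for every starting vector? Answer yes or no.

no

Write A = D+L+U with D = diag(7, 6, 4, -4).
T_J = -D⁻¹(L+U): T[2,1] = -(-2)/(4) = +0.5000; T[2,2] = 0.
  T[0,:] = [+0.0000  +0.4286  +0.4286  -0.8571]
  T[1,:] = [+0.3333  +0.0000  +1.0000  +0.3333]
  T[2,:] = [+0.5000  +0.5000  +0.0000  -0.7500]
  T[3,:] = [-0.7500  -0.7500  -0.2500  +0.0000]
eigenvalue magnitudes: 1.5445, 0.6825, 0.6825, 0.4343.
spectral radius ρ = 1.5445; 1.5445 > 1 ⇒ diverges.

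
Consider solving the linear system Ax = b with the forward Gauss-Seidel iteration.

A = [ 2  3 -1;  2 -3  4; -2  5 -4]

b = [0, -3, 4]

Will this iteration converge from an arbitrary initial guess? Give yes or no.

Split A = D + L + U, D = diag(2, -3, -4).
T_GS = -(D+L)⁻¹U: row 0 first, T[0,1] = -(3)/(2) = -1.5000; later rows by forward substitution.
  T[0,:] = [+0.0000, -1.5000, +0.5000]
  T[1,:] = [+0.0000, -1.0000, +1.6667]
  T[2,:] = [+0.0000, -0.5000, +1.8333]
|λ(T)| sorted: 1.5000, 0.6667, 0.0000.
spectral radius ρ = 1.5000; 1.5000 > 1: divergent.

no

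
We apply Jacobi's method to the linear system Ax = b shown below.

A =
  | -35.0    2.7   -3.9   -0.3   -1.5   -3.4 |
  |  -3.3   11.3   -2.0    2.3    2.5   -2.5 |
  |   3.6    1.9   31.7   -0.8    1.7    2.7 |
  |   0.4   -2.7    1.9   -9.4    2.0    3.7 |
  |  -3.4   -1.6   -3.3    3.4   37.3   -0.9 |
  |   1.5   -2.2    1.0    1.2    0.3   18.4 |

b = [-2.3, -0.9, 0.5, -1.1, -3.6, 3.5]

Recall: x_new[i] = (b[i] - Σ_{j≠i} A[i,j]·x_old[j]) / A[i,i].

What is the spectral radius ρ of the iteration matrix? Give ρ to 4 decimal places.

0.3492

Split A = D + L + U, D = diag(-35, 11.3, 31.7, -9.4, 37.3, 18.4).
T_J = -D⁻¹(L+U): T[0,4] = -(-1.5)/(-35) = -0.0429; T[0,0] = 0.
  T[0,:] = [+0.0000 +0.0771 -0.1114 -0.0086 -0.0429 -0.0971]
  T[1,:] = [+0.2920 +0.0000 +0.1770 -0.2035 -0.2212 +0.2212]
  T[2,:] = [-0.1136 -0.0599 +0.0000 +0.0252 -0.0536 -0.0852]
  T[3,:] = [+0.0426 -0.2872 +0.2021 +0.0000 +0.2128 +0.3936]
  T[4,:] = [+0.0912 +0.0429 +0.0885 -0.0912 +0.0000 +0.0241]
  T[5,:] = [-0.0815 +0.1196 -0.0543 -0.0652 -0.0163 +0.0000]
|roots of det(T-λI)|: 0.3492, 0.1933, 0.1928, 0.1928, 0.0886, 0.0795.
ρ(T) = max|λ| = 0.3492; 0.3492 < 1, so it converges for any x₀.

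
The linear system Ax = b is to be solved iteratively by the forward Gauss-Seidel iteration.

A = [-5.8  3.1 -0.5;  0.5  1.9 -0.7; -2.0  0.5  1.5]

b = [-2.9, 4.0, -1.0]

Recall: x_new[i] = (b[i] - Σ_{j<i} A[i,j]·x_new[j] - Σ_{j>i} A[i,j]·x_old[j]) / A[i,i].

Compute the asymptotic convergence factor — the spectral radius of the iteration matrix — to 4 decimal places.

0.7405

Diagonal D = diag(-5.8, 1.9, 1.5); L, U strict lower/upper.
T_GS = -(D+L)⁻¹U: row 0 first, T[0,1] = -(3.1)/(-5.8) = +0.5345; later rows by forward substitution.
  T[0,:] = [+0.0000  +0.5345  -0.0862]
  T[1,:] = [+0.0000  -0.1407  +0.3911]
  T[2,:] = [+0.0000  +0.7595  -0.2453]
|λ(T)| sorted: 0.7405, 0.3546, 0.0000.
ρ(T) = max|λ| = 0.7405; 0.7405 < 1, so it converges for any x₀.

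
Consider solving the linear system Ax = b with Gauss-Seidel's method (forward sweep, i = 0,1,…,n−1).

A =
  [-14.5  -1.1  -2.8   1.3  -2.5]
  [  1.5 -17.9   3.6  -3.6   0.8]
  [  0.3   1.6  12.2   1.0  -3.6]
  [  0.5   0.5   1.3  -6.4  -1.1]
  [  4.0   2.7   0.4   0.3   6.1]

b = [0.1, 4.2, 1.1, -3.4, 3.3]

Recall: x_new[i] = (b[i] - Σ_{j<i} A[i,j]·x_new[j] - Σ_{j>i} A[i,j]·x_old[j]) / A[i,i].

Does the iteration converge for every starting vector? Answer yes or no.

Let D = diag(-14.5, -17.9, 12.2, -6.4, 6.1); L, U the strict triangles.
Gauss-Seidel: T = -(D+L)⁻¹U, row 0 first, T[0,3] = -(1.3)/(-14.5) = +0.0897; later rows by forward substitution.
  T[0,:] = [+0.0000 -0.0759 -0.1931 +0.0897 -0.1724]
  T[1,:] = [+0.0000 -0.0064 +0.1849 -0.1936 +0.0302]
  T[2,:] = [+0.0000 +0.0027 -0.0195 -0.0588 +0.2954]
  T[3,:] = [+0.0000 -0.0059 -0.0046 -0.0201 -0.1230]
  T[4,:] = [+0.0000 +0.0527 +0.0463 +0.0317 +0.0864]
|roots of det(T-λI)|: 0.2229, 0.1383, 0.1383, 0.0331, 0.0000.
spectral radius ρ = 0.2229; 0.2229 < 1 ⇒ converges.

yes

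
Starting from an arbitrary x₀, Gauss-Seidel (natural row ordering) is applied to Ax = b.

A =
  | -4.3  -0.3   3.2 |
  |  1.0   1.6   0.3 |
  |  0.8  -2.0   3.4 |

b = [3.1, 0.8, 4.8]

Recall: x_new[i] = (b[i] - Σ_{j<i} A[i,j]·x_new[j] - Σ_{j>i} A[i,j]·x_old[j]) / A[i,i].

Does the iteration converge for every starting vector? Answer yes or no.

Diagonal D = diag(-4.3, 1.6, 3.4); L, U strict lower/upper.
GS T = -(D+L)⁻¹U: row 0 first, T[0,1] = -(-0.3)/(-4.3) = -0.0698; later rows by forward substitution.
  T[0,:] = [+0.0000, -0.0698, +0.7442]
  T[1,:] = [+0.0000, +0.0436, -0.6526]
  T[2,:] = [+0.0000, +0.0421, -0.5590]
|roots of det(T-λI)|: 0.5093, 0.0060, 0.0000.
spectral radius ρ = 0.5093; 0.5093 < 1 ⇒ converges.

yes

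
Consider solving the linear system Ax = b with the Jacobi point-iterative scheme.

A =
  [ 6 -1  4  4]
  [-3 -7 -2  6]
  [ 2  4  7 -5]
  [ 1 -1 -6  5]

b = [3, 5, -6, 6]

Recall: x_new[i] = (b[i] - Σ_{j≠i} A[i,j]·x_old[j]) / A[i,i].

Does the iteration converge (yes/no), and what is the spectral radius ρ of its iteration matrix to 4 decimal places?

A = D + L + U where D = diag(6, -7, 7, 5).
Jacobi T = -D⁻¹(L+U): T[3,0] = -(1)/(5) = -0.2000; T[3,3] = 0.
  T[0,:] = [+0.0000  +0.1667  -0.6667  -0.6667]
  T[1,:] = [-0.4286  +0.0000  -0.2857  +0.8571]
  T[2,:] = [-0.2857  -0.5714  +0.0000  +0.7143]
  T[3,:] = [-0.2000  +0.2000  +1.2000  +0.0000]
|eigenvalues of T|: 1.2705, 0.8173, 0.8173, 0.3142.
spectral radius ρ = 1.2705; 1.2705 > 1, so it fails to converge.

no, ρ = 1.2705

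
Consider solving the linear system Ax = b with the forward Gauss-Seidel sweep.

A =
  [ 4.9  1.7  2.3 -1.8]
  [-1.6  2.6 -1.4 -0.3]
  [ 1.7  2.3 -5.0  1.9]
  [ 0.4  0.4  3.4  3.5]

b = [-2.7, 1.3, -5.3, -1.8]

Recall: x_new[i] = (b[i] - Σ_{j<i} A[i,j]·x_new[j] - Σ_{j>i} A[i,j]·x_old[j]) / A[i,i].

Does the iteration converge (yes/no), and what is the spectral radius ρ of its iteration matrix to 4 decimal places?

Diagonal D = diag(4.9, 2.6, -5, 3.5); L, U strict lower/upper.
T_GS = -(D+L)⁻¹U: row 0 first, T[0,1] = -(1.7)/(4.9) = -0.3469; later rows by forward substitution.
  T[0,:] = [+0.0000 -0.3469 -0.4694 +0.3673]
  T[1,:] = [+0.0000 -0.2135 +0.2496 +0.3414]
  T[2,:] = [+0.0000 -0.2162 -0.0448 +0.6620]
  T[3,:] = [+0.0000 +0.2740 +0.0686 -0.7241]
eigenvalue magnitudes: 0.8376, 0.1945, 0.0498, 0.0000.
spectral radius ρ = 0.8376; 0.8376 < 1, so it converges for any x₀.

yes, ρ = 0.8376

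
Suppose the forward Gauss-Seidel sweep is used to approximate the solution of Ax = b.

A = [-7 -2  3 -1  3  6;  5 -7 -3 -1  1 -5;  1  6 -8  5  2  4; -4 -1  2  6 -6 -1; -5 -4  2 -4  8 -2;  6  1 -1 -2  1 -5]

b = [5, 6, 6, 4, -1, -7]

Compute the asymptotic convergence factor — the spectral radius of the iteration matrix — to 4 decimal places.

1.3839

Write A = D+L+U with D = diag(-7, -7, -8, 6, 8, -5).
Gauss-Seidel: T = -(D+L)⁻¹U, row 0 first, T[0,1] = -(-2)/(-7) = -0.2857; later rows by forward substitution.
  T[0,:] = [+0.0000  -0.2857  +0.4286  -0.1429  +0.4286  +0.8571]
  T[1,:] = [+0.0000  -0.2041  -0.1224  -0.2449  +0.4490  -0.1020]
  T[2,:] = [+0.0000  -0.1888  -0.0383  +0.4235  +0.6403  +0.5306]
  T[3,:] = [+0.0000  -0.1616  +0.2781  -0.2772  +1.1471  +0.5442]
  T[4,:] = [+0.0000  -0.3142  +0.3552  -0.4562  +0.9058  +0.8741]
  T[5,:] = [+0.0000  -0.3441  +0.4573  -0.2855  +0.1983  +0.8592]
|λ(T)| sorted: 1.3839, 0.4958, 0.4958, 0.3618, 0.1865, 0.0000.
spectral radius ρ = 1.3839; 1.3839 > 1 ⇒ diverges.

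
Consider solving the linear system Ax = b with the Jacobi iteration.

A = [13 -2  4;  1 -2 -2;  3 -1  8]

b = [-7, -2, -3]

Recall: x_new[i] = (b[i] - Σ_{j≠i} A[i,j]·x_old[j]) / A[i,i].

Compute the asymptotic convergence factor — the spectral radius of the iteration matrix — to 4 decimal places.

Split A = D + L + U, D = diag(13, -2, 8).
Jacobi T = -D⁻¹(L+U): T[1,0] = -(1)/(-2) = +0.5000; T[1,1] = 0.
  T[0,:] = [+0.0000, +0.1538, -0.3077]
  T[1,:] = [+0.5000, +0.0000, -1.0000]
  T[2,:] = [-0.3750, +0.1250, +0.0000]
|roots of det(T-λI)|: 0.4033, 0.3088, 0.3088.
spectral radius ρ = 0.4033; 0.4033 < 1, so it converges for any x₀.

0.4033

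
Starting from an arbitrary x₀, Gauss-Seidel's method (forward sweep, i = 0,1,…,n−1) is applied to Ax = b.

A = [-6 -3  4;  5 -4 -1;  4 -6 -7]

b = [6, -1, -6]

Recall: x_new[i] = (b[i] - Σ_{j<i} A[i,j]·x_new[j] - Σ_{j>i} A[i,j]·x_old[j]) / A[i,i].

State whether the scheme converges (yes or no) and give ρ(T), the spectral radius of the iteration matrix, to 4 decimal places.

Let D = diag(-6, -4, -7); L, U the strict triangles.
Gauss-Seidel: T = -(D+L)⁻¹U, row 0 first, T[0,2] = -(4)/(-6) = +0.6667; later rows by forward substitution.
  T[0,:] = [+0.0000 -0.5000 +0.6667]
  T[1,:] = [+0.0000 -0.6250 +0.5833]
  T[2,:] = [+0.0000 +0.2500 -0.1190]
|eigenvalues of T|: 0.8301, 0.0860, 0.0000.
spectral radius ρ = 0.8301; 0.8301 < 1: convergent.

yes, ρ = 0.8301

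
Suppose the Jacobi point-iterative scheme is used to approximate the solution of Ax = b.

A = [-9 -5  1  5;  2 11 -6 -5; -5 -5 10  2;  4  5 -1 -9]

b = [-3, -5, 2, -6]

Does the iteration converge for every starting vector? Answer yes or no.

no

Split A = D + L + U, D = diag(-9, 11, 10, -9).
Jacobi T = -D⁻¹(L+U): T[3,2] = -(-1)/(-9) = -0.1111; T[3,3] = 0.
  T[0,:] = [+0.0000, -0.5556, +0.1111, +0.5556]
  T[1,:] = [-0.1818, +0.0000, +0.5455, +0.4545]
  T[2,:] = [+0.5000, +0.5000, +0.0000, -0.2000]
  T[3,:] = [+0.4444, +0.5556, -0.1111, +0.0000]
|eigenvalues of T|: 1.1760, 0.5966, 0.2939, 0.2939.
ρ(T) = max|λ| = 1.1760; 1.1760 > 1: divergent.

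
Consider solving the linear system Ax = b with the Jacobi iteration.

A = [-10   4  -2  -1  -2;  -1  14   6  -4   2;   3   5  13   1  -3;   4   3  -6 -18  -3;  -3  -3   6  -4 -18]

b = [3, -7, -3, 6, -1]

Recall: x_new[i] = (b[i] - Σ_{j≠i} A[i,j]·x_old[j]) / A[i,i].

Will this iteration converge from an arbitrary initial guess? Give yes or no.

yes

Let D = diag(-10, 14, 13, -18, -18); L, U the strict triangles.
T_J = -D⁻¹(L+U): T[1,4] = -(2)/(14) = -0.1429; T[1,1] = 0.
  T[0,:] = [+0.0000, +0.4000, -0.2000, -0.1000, -0.2000]
  T[1,:] = [+0.0714, +0.0000, -0.4286, +0.2857, -0.1429]
  T[2,:] = [-0.2308, -0.3846, +0.0000, -0.0769, +0.2308]
  T[3,:] = [+0.2222, +0.1667, -0.3333, +0.0000, -0.1667]
  T[4,:] = [-0.1667, -0.1667, +0.3333, -0.2222, +0.0000]
|roots of det(T-λI)|: 0.8781, 0.3318, 0.2582, 0.2582, 0.1584.
ρ = 0.8781; 0.8781 < 1, so it converges for any x₀.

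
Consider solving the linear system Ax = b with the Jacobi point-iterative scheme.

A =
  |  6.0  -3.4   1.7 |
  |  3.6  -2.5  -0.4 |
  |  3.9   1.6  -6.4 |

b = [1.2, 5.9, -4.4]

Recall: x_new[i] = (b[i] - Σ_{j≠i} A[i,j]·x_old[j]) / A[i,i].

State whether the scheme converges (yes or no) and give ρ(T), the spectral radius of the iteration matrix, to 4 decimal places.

Write A = D+L+U with D = diag(6, -2.5, -6.4).
Jacobi: T = -D⁻¹(L+U), T[0,2] = -(1.7)/(6) = -0.2833; T[0,0] = 0.
  T[0,:] = [+0.0000, +0.5667, -0.2833]
  T[1,:] = [+1.4400, +0.0000, -0.1600]
  T[2,:] = [+0.6094, +0.2500, +0.0000]
moduli |λ_i(T)| = 0.8839, 0.5739, 0.3100.
spectral radius ρ = 0.8839; 0.8839 < 1 ⇒ converges.

yes, ρ = 0.8839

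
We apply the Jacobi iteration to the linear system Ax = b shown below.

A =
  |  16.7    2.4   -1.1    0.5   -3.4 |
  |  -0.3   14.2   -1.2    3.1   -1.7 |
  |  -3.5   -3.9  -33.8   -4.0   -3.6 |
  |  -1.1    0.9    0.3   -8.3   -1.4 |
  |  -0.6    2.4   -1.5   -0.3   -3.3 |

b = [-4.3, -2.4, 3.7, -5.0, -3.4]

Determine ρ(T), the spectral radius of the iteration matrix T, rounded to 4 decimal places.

Split A = D + L + U, D = diag(16.7, 14.2, -33.8, -8.3, -3.3).
Jacobi T = -D⁻¹(L+U): T[2,1] = -(-3.9)/(-33.8) = -0.1154; T[2,2] = 0.
  T[0,:] = [+0.0000, -0.1437, +0.0659, -0.0299, +0.2036]
  T[1,:] = [+0.0211, +0.0000, +0.0845, -0.2183, +0.1197]
  T[2,:] = [-0.1036, -0.1154, +0.0000, -0.1183, -0.1065]
  T[3,:] = [-0.1325, +0.1084, +0.0361, +0.0000, -0.1687]
  T[4,:] = [-0.1818, +0.7273, -0.4545, -0.0909, +0.0000]
|roots of det(T-λI)|: 0.4367, 0.2338, 0.2338, 0.2078, 0.2078.
ρ = 0.4367; 0.4367 < 1, so it converges for any x₀.

0.4367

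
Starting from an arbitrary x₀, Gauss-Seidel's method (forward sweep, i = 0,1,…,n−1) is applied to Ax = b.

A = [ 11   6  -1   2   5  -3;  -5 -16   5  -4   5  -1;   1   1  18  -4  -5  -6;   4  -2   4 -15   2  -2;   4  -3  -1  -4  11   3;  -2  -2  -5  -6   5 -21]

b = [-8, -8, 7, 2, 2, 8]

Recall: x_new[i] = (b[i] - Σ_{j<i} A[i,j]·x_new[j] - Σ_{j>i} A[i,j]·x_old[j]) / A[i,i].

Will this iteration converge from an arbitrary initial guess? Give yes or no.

yes

Split A = D + L + U, D = diag(11, -16, 18, -15, 11, -21).
Gauss-Seidel: T = -(D+L)⁻¹U, row 0 first, T[0,3] = -(2)/(11) = -0.1818; later rows by forward substitution.
  T[0,:] = [+0.0000 -0.5455 +0.0909 -0.1818 -0.4545 +0.2727]
  T[1,:] = [+0.0000 +0.1705 +0.2841 -0.1932 +0.4545 -0.1477]
  T[2,:] = [+0.0000 +0.0208 -0.0208 +0.2431 +0.2778 +0.3264]
  T[3,:] = [+0.0000 -0.1626 -0.0192 +0.0421 +0.0256 +0.0461]
  T[4,:] = [+0.0000 +0.1876 +0.0355 +0.0508 +0.3238 -0.3657]
  T[5,:] = [+0.0000 +0.1219 -0.0168 -0.0221 +0.0036 -0.1899]
eigenvalue magnitudes: 0.5379, 0.2341, 0.2341, 0.2050, 0.0217, 0.0000.
ρ(T) = max|λ| = 0.5379; 0.5379 < 1, so it converges for any x₀.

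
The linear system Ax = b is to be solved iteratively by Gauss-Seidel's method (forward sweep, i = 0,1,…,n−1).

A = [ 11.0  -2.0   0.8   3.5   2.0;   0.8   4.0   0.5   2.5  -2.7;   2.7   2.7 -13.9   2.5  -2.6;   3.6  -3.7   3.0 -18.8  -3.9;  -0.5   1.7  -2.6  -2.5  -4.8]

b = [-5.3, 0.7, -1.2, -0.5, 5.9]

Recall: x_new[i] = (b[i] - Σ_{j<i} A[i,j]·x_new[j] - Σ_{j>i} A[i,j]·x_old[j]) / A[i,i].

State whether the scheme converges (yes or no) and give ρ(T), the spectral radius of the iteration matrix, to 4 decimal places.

A = D + L + U where D = diag(11, 4, -13.9, -18.8, -4.8).
Gauss-Seidel: T = -(D+L)⁻¹U, row 0 first, T[0,1] = -(-2)/(11) = +0.1818; later rows by forward substitution.
  T[0,:] = [+0.0000 +0.1818 -0.0727 -0.3182 -0.1818]
  T[1,:] = [+0.0000 -0.0364 -0.1105 -0.5614 +0.7114]
  T[2,:] = [+0.0000 +0.0283 -0.0356 +0.0090 -0.0842]
  T[3,:] = [+0.0000 +0.0465 +0.0021 +0.0510 -0.3957]
  T[4,:] = [+0.0000 -0.0713 -0.0134 -0.1971 +0.5226]
eigenvalue magnitudes: 0.5117, 0.0914, 0.0768, 0.0246, 0.0000.
spectral radius ρ = 0.5117; 0.5117 < 1 ⇒ converges.

yes, ρ = 0.5117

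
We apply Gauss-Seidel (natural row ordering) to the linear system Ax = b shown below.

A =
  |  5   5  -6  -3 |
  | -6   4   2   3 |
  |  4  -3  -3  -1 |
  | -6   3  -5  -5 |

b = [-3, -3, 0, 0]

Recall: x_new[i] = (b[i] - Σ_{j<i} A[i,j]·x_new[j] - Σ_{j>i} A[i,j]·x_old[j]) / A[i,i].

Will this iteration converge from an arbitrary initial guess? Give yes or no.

no

Let D = diag(5, 4, -3, -5); L, U the strict triangles.
T_GS = -(D+L)⁻¹U: row 0 first, T[0,3] = -(-3)/(5) = +0.6000; later rows by forward substitution.
  T[0,:] = [+0.0000  -1.0000  +1.2000  +0.6000]
  T[1,:] = [+0.0000  -1.5000  +1.3000  +0.1500]
  T[2,:] = [+0.0000  +0.1667  +0.3000  +0.3167]
  T[3,:] = [+0.0000  +0.1333  -0.9600  -0.9467]
moduli |λ_i(T)| = 1.5962, 0.7236, 0.1732, 0.0000.
ρ(T) = max|λ| = 1.5962; 1.5962 > 1: divergent.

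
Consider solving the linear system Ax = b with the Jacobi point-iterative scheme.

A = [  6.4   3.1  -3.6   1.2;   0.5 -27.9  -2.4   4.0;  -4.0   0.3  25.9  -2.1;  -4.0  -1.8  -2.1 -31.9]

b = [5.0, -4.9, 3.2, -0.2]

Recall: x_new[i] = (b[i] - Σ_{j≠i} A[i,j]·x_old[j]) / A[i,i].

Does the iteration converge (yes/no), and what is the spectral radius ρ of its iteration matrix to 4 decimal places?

yes, ρ = 0.3591

Split A = D + L + U, D = diag(6.4, -27.9, 25.9, -31.9).
Jacobi T = -D⁻¹(L+U): T[0,3] = -(1.2)/(6.4) = -0.1875; T[0,0] = 0.
  T[0,:] = [+0.0000, -0.4844, +0.5625, -0.1875]
  T[1,:] = [+0.0179, +0.0000, -0.0860, +0.1434]
  T[2,:] = [+0.1544, -0.0116, +0.0000, +0.0811]
  T[3,:] = [-0.1254, -0.0564, -0.0658, +0.0000]
|λ(T)| sorted: 0.3591, 0.2315, 0.1007, 0.1007.
spectral radius ρ = 0.3591; 0.3591 < 1, so it converges for any x₀.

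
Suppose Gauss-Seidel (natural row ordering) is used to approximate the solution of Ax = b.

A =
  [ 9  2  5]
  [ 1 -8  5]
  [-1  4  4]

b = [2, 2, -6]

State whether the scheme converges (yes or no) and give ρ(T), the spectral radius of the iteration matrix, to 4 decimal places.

yes, ρ = 0.6704

A = D + L + U where D = diag(9, -8, 4).
Gauss-Seidel: T = -(D+L)⁻¹U, row 0 first, T[0,2] = -(5)/(9) = -0.5556; later rows by forward substitution.
  T[0,:] = [+0.0000 -0.2222 -0.5556]
  T[1,:] = [+0.0000 -0.0278 +0.5556]
  T[2,:] = [+0.0000 -0.0278 -0.6944]
|roots of det(T-λI)|: 0.6704, 0.0518, 0.0000.
ρ(T) = max|λ| = 0.6704; 0.6704 < 1 ⇒ converges.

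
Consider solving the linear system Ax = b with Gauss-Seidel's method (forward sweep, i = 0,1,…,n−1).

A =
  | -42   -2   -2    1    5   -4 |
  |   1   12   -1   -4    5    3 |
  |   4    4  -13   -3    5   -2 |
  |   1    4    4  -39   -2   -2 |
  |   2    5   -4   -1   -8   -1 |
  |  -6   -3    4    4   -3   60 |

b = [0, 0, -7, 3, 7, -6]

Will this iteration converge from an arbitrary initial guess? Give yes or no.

yes

Diagonal D = diag(-42, 12, -13, -39, -8, 60); L, U strict lower/upper.
Gauss-Seidel: T = -(D+L)⁻¹U, row 0 first, T[0,4] = -(5)/(-42) = +0.1190; later rows by forward substitution.
  T[0,:] = [+0.0000  -0.0476  -0.0476  +0.0238  +0.1190  -0.0952]
  T[1,:] = [+0.0000  +0.0040  +0.0873  +0.3313  -0.4266  -0.2421]
  T[2,:] = [+0.0000  -0.0134  +0.0122  -0.1215  +0.2900  -0.2576]
  T[3,:] = [+0.0000  -0.0022  +0.0090  +0.0221  -0.0622  -0.1050]
  T[4,:] = [+0.0000  -0.0024  +0.0354  +0.2710  -0.3741  -0.1582]
  T[5,:] = [+0.0000  -0.0036  -0.0000  +0.0391  -0.0433  -0.0054]
|roots of det(T-λI)|: 0.3571, 0.0649, 0.0327, 0.0327, 0.0236, 0.0000.
ρ(T) = max|λ| = 0.3571; 0.3571 < 1, so it converges for any x₀.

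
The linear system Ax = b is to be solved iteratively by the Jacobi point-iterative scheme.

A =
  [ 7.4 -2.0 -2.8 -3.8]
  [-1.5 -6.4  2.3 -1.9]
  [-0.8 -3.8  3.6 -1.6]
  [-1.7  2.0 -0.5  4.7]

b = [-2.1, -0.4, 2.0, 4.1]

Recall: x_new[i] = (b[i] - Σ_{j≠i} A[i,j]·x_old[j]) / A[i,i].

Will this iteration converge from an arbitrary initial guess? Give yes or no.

yes

A = D + L + U where D = diag(7.4, -6.4, 3.6, 4.7).
T_J = -D⁻¹(L+U): T[2,0] = -(-0.8)/(3.6) = +0.2222; T[2,2] = 0.
  T[0,:] = [+0.0000 +0.2703 +0.3784 +0.5135]
  T[1,:] = [-0.2344 +0.0000 +0.3594 -0.2969]
  T[2,:] = [+0.2222 +1.0556 +0.0000 +0.4444]
  T[3,:] = [+0.3617 -0.4255 +0.1064 +0.0000]
|roots of det(T-λI)|: 0.8213, 0.6183, 0.6183, 0.3867.
spectral radius ρ = 0.8213; 0.8213 < 1 ⇒ converges.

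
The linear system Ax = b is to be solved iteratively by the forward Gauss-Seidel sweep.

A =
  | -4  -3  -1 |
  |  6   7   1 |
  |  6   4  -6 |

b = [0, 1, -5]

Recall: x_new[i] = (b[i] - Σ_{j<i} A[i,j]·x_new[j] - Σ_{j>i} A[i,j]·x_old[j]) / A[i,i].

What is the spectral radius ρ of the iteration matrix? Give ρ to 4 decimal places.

0.6148

A = D + L + U where D = diag(-4, 7, -6).
T_GS = -(D+L)⁻¹U: row 0 first, T[0,2] = -(-1)/(-4) = -0.2500; later rows by forward substitution.
  T[0,:] = [+0.0000  -0.7500  -0.2500]
  T[1,:] = [+0.0000  +0.6429  +0.0714]
  T[2,:] = [+0.0000  -0.3214  -0.2024]
moduli |λ_i(T)| = 0.6148, 0.1743, 0.0000.
spectral radius ρ = 0.6148; 0.6148 < 1: convergent.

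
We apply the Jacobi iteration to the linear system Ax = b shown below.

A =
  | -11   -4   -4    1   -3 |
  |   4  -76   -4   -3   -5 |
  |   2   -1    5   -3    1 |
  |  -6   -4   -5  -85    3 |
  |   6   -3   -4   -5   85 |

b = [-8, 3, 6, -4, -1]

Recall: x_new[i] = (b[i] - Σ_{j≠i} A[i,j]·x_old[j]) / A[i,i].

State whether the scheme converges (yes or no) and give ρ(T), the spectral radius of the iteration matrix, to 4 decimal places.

Split A = D + L + U, D = diag(-11, -76, 5, -85, 85).
Jacobi T = -D⁻¹(L+U): T[4,3] = -(-5)/(85) = +0.0588; T[4,4] = 0.
  T[0,:] = [+0.0000  -0.3636  -0.3636  +0.0909  -0.2727]
  T[1,:] = [+0.0526  +0.0000  -0.0526  -0.0395  -0.0658]
  T[2,:] = [-0.4000  +0.2000  +0.0000  +0.6000  -0.2000]
  T[3,:] = [-0.0706  -0.0471  -0.0588  +0.0000  +0.0353]
  T[4,:] = [-0.0706  +0.0353  +0.0471  +0.0588  +0.0000]
|λ(T)| sorted: 0.3055, 0.1974, 0.1974, 0.1150, 0.0460.
ρ(T) = max|λ| = 0.3055; 0.3055 < 1, so it converges for any x₀.

yes, ρ = 0.3055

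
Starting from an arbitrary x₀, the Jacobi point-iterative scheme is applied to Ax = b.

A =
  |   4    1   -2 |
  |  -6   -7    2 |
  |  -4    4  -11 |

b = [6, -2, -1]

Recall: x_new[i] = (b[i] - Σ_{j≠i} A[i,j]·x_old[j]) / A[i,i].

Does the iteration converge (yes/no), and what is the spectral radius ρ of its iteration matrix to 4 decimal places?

yes, ρ = 0.5954

Diagonal D = diag(4, -7, -11); L, U strict lower/upper.
T_J = -D⁻¹(L+U): T[1,2] = -(2)/(-7) = +0.2857; T[1,1] = 0.
  T[0,:] = [+0.0000  -0.2500  +0.5000]
  T[1,:] = [-0.8571  +0.0000  +0.2857]
  T[2,:] = [-0.3636  +0.3636  +0.0000]
|eigenvalues of T|: 0.5954, 0.4670, 0.4670.
spectral radius ρ = 0.5954; 0.5954 < 1, so it converges for any x₀.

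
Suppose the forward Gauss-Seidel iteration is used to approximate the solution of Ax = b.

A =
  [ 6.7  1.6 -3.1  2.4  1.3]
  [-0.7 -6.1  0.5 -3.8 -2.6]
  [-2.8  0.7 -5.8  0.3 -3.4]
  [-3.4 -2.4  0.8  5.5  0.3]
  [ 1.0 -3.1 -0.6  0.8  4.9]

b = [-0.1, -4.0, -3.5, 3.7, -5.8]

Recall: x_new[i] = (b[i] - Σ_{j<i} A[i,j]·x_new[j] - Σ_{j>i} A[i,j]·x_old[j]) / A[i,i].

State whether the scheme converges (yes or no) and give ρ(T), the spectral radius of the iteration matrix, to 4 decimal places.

Write A = D+L+U with D = diag(6.7, -6.1, -5.8, 5.5, 4.9).
GS T = -(D+L)⁻¹U: row 0 first, T[0,4] = -(1.3)/(6.7) = -0.1940; later rows by forward substitution.
  T[0,:] = [+0.0000 -0.2388 +0.4627 -0.3582 -0.1940]
  T[1,:] = [+0.0000 +0.0274 +0.0289 -0.5818 -0.4040]
  T[2,:] = [+0.0000 +0.1186 -0.2199 +0.1544 -0.5413]
  T[3,:] = [+0.0000 -0.1529 +0.3306 -0.4978 -0.2720]
  T[4,:] = [+0.0000 +0.1056 -0.1571 -0.1948 -0.2378]
moduli |λ_i(T)| = 0.7654, 0.4221, 0.2592, 0.0001, 0.0000.
ρ = 0.7654; 0.7654 < 1, so it converges for any x₀.

yes, ρ = 0.7654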